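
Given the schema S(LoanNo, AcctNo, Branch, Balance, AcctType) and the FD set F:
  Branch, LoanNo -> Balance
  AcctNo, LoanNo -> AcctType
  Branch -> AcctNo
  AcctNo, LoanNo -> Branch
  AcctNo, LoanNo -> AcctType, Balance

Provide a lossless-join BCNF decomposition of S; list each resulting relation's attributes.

{AcctNo, Branch}; {AcctType, Balance, Branch, LoanNo}

Candidate keys of the original relation: {AcctNo, LoanNo}, {Branch, LoanNo}.
In {AcctNo, AcctType, Balance, Branch, LoanNo}, {Branch} is not a superkey ({Branch}⁺ restricted to this set is {AcctNo, Branch}), so split on Branch -> AcctNo into {AcctNo, Branch} and {AcctType, Balance, Branch, LoanNo}.
{AcctNo, Branch} has no BCNF violation.
{AcctType, Balance, Branch, LoanNo} has no BCNF violation.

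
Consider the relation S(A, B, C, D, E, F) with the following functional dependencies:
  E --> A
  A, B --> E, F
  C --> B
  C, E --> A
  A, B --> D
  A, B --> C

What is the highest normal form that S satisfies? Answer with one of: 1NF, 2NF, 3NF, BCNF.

3NF

Candidate keys: {A, B}, {A, C}, {B, E}, {C, E}. Prime attributes: {A, B, C, E}.
E --> A: {E}⁺ = {A, E}, which is not all of the attributes, so the left side is not a superkey — BCNF is violated.
But every attribute on its right side ({A}) is prime, and the same holds for every other non-superkey FD, so 3NF still holds.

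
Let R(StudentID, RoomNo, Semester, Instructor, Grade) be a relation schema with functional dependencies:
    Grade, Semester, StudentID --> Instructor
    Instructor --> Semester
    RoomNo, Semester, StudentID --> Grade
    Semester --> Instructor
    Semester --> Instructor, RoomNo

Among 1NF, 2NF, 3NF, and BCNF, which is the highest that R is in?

Candidate keys: {Instructor, StudentID}, {Semester, StudentID}. Prime attributes: {Instructor, Semester, StudentID}.
Instructor --> Semester breaks BCNF: {Instructor}⁺ = {Instructor, RoomNo, Semester}, so {Instructor} is not a superkey.
Because {RoomNo} is non-prime and the left side of Semester --> Instructor, RoomNo is not a superkey, the relation is not in 3NF.
Since {Instructor} ⊂ {Instructor, StudentID} and {Instructor}⁺ ⊇ {RoomNo} with {RoomNo} non-prime, there is a partial dependency; 2NF fails.

1NF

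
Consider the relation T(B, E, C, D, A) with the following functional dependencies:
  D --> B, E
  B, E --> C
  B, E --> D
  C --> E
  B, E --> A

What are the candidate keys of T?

Closure of {D} is {A, B, C, D, E}, the whole schema; {D} is a candidate key.
Closure of {B, C} is {A, B, C, D, E}, the whole schema; {B, C} is a candidate key.
Closure of {B, E} is {A, B, C, D, E}, the whole schema; {B, E} is a candidate key.
These are minimal and exhaustive — every other superkey contains one of them.

{B, C}, {B, E}, {D}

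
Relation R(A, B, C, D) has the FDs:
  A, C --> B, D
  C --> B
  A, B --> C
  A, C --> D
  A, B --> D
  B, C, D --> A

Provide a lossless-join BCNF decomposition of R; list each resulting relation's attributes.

{A, C, D}; {B, C}

Candidate keys of the original relation: {A, B}, {A, C}, {C, D}.
{A, B, C, D}: {C} determines {B, C} here but is not a superkey — split on C --> B, giving {B, C} and {A, C, D}.
{B, C} has no BCNF violation.
{A, C, D} has no BCNF violation.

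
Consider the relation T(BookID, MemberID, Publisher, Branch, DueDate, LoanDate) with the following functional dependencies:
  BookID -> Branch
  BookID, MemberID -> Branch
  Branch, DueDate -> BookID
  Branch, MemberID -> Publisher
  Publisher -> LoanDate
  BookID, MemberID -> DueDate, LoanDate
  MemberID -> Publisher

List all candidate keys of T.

{BookID, MemberID}, {Branch, DueDate, MemberID}

{MemberID} never appears on the right of any FD, so every key must include it.
{BookID, MemberID}⁺ = {BookID, Branch, DueDate, LoanDate, MemberID, Publisher}, which is every attribute, so {BookID, MemberID} is a candidate key.
{Branch, DueDate, MemberID}⁺ = {BookID, Branch, DueDate, LoanDate, MemberID, Publisher}, which is every attribute, so {Branch, DueDate, MemberID} is a candidate key.
Any other superkey properly contains one of these, so there are no further candidate keys.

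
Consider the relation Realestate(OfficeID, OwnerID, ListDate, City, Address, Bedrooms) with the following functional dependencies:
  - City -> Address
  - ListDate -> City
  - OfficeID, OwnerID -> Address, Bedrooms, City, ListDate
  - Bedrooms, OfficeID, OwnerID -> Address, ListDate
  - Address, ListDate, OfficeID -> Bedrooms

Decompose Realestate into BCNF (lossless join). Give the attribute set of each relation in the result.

{Address, City}; {Bedrooms, ListDate, OfficeID}; {City, ListDate}; {ListDate, OfficeID, OwnerID}

Candidate key of the original relation: {OfficeID, OwnerID}.
Within {Address, Bedrooms, City, ListDate, OfficeID, OwnerID}: {City}⁺ ∩ {Address, Bedrooms, City, ListDate, OfficeID, OwnerID} = {Address, City}, not the whole set, so City -> Address violates BCNF; decompose into {Address, City} and {Bedrooms, City, ListDate, OfficeID, OwnerID}.
{Address, City}: every determinant is a superkey — BCNF.
Within {Bedrooms, City, ListDate, OfficeID, OwnerID}: {ListDate}⁺ ∩ {Bedrooms, City, ListDate, OfficeID, OwnerID} = {City, ListDate}, not the whole set, so ListDate -> City violates BCNF; decompose into {City, ListDate} and {Bedrooms, ListDate, OfficeID, OwnerID}.
{City, ListDate}: every determinant is a superkey — BCNF.
Within {Bedrooms, ListDate, OfficeID, OwnerID}: {ListDate, OfficeID}⁺ ∩ {Bedrooms, ListDate, OfficeID, OwnerID} = {Bedrooms, ListDate, OfficeID}, not the whole set, so ListDate, OfficeID -> Bedrooms violates BCNF; decompose into {Bedrooms, ListDate, OfficeID} and {ListDate, OfficeID, OwnerID}.
{Bedrooms, ListDate, OfficeID}: every determinant is a superkey — BCNF.
{ListDate, OfficeID, OwnerID}: every determinant is a superkey — BCNF.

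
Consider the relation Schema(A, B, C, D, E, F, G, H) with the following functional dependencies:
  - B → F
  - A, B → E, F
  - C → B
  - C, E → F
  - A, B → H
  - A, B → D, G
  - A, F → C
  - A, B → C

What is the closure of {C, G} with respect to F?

Start with {C, G}.
C → B applies; add {B} → now {B, C, G}.
B → F applies; add {F} → now {B, C, F, G}.
No further FD applies.

{B, C, F, G}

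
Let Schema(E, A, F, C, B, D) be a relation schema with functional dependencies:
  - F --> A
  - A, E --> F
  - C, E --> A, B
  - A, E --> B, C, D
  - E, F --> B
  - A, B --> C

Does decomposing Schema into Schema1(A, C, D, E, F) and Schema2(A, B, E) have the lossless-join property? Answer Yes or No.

Common attributes: {A, E}; their closure is {A, B, C, D, E, F}.
Schema1 is contained in that closure, so Schema1 ∩ Schema2 --> Schema1 holds and the join is lossless.

Yes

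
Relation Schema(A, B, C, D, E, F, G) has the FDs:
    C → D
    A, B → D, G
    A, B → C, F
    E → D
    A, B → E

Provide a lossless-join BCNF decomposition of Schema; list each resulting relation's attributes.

Candidate key of the original relation: {A, B}.
Within {A, B, C, D, E, F, G}: {C}⁺ ∩ {A, B, C, D, E, F, G} = {C, D}, not the whole set, so C → D violates BCNF; decompose into {C, D} and {A, B, C, E, F, G}.
{C, D} has no BCNF violation.
{A, B, C, E, F, G} has no BCNF violation.

{A, B, C, E, F, G}; {C, D}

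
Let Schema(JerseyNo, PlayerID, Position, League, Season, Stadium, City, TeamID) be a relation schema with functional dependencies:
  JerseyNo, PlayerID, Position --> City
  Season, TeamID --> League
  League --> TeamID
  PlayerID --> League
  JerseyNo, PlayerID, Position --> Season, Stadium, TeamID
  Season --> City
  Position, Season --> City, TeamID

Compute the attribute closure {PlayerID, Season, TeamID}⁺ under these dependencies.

Start with {PlayerID, Season, TeamID}.
Season, TeamID --> League applies; add {League} → now {League, PlayerID, Season, TeamID}.
Season --> City applies; add {City} → now {City, League, PlayerID, Season, TeamID}.
No further FD applies.

{City, League, PlayerID, Season, TeamID}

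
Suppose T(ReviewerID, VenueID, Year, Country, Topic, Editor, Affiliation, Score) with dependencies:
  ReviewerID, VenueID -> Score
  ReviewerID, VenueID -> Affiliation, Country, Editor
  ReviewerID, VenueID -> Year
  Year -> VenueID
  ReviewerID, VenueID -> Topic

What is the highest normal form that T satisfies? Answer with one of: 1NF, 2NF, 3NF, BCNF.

Candidate keys: {ReviewerID, VenueID}, {ReviewerID, Year}. Prime attributes: {ReviewerID, VenueID, Year}.
For Year -> VenueID we have {Year}⁺ = {VenueID, Year}; {Year} is not a superkey, so BCNF fails.
Since {VenueID} ⊆ prime attributes and every other non-superkey FD also has a prime right side, the schema is in 3NF.

3NF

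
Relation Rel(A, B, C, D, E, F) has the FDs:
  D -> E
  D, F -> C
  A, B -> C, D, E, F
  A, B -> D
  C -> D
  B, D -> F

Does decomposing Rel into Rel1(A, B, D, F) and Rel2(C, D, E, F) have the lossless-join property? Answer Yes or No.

Rel1 ∩ Rel2 = {D, F}; its closure under F is {C, D, E, F}.
Since Rel2 ⊆ {C, D, E, F}, the intersection is a superkey of Rel2; the decomposition is lossless.

Yes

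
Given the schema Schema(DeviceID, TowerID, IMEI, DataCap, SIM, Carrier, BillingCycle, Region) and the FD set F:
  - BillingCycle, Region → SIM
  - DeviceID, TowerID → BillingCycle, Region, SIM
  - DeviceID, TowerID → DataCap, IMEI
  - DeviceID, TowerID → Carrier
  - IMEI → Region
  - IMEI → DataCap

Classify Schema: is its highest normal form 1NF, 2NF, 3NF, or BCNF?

Candidate key: {DeviceID, TowerID}. Prime attributes: {DeviceID, TowerID}.
BillingCycle, Region → SIM: {BillingCycle, Region}⁺ = {BillingCycle, Region, SIM}, which is not all of the attributes, so the left side is not a superkey — BCNF is violated.
Because {SIM} is non-prime and the left side of BillingCycle, Region → SIM is not a superkey, the relation is not in 3NF.
No non-prime attribute depends on a proper subset of any candidate key, so 2NF holds.

2NF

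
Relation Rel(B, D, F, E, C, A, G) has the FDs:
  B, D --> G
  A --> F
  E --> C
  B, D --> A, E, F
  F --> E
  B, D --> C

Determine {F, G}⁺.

Start with {F, G}.
F --> E applies; add {E} → now {E, F, G}.
E --> C applies; add {C} → now {C, E, F, G}.
No further FD applies.

{C, E, F, G}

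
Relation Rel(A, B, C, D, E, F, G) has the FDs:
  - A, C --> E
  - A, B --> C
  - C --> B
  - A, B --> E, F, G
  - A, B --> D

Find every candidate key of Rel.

Attributes never on any right-hand side: {A} — every candidate key must contain it.
{A, B} is a candidate key since {A, B}⁺ = {A, B, C, D, E, F, G} covers every attribute.
{A, C} is a candidate key since {A, C}⁺ = {A, B, C, D, E, F, G} covers every attribute.
Any other superkey properly contains one of these, so there are no further candidate keys.

{A, B}, {A, C}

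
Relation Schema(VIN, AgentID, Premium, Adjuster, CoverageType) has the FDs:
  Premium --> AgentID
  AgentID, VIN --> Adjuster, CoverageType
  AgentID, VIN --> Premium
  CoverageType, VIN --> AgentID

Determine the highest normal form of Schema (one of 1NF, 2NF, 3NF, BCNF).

3NF

Candidate keys: {AgentID, VIN}, {CoverageType, VIN}, {Premium, VIN}. Prime attributes: {AgentID, CoverageType, Premium, VIN}.
Premium --> AgentID breaks BCNF: {Premium}⁺ = {AgentID, Premium}, so {Premium} is not a superkey.
But every attribute on its right side ({AgentID}) is prime, and the same holds for every other non-superkey FD, so 3NF still holds.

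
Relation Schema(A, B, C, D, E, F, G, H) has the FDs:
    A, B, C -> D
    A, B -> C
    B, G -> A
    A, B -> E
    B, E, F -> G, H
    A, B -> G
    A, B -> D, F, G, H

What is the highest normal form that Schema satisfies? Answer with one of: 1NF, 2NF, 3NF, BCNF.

BCNF

Candidate keys: {A, B}, {B, E, F}, {B, G}. Prime attributes: {A, B, E, F, G}.
The left-hand side of every FD is a superkey, so BCNF is satisfied.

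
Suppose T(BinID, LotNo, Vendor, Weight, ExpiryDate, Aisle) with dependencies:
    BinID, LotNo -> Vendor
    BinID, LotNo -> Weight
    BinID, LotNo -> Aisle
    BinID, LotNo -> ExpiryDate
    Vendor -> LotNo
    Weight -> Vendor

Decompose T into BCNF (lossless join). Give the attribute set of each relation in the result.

Candidate keys of the original relation: {BinID, LotNo}, {BinID, Vendor}, {BinID, Weight}.
Within {Aisle, BinID, ExpiryDate, LotNo, Vendor, Weight}: {Vendor}⁺ ∩ {Aisle, BinID, ExpiryDate, LotNo, Vendor, Weight} = {LotNo, Vendor}, not the whole set, so Vendor -> LotNo violates BCNF; decompose into {LotNo, Vendor} and {Aisle, BinID, ExpiryDate, Vendor, Weight}.
{LotNo, Vendor}: every determinant is a superkey — BCNF.
Within {Aisle, BinID, ExpiryDate, Vendor, Weight}: {Weight}⁺ ∩ {Aisle, BinID, ExpiryDate, Vendor, Weight} = {Vendor, Weight}, not the whole set, so Weight -> Vendor violates BCNF; decompose into {Vendor, Weight} and {Aisle, BinID, ExpiryDate, Weight}.
{Vendor, Weight}: every determinant is a superkey — BCNF.
{Aisle, BinID, ExpiryDate, Weight}: every determinant is a superkey — BCNF.

{Aisle, BinID, ExpiryDate, Weight}; {LotNo, Vendor}; {Vendor, Weight}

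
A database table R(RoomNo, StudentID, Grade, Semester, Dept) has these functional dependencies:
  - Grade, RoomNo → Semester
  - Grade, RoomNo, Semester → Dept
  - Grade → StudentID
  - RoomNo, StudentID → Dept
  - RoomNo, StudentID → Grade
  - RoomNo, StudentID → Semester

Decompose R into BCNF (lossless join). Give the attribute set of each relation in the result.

Candidate keys of the original relation: {Grade, RoomNo}, {RoomNo, StudentID}.
Within {Dept, Grade, RoomNo, Semester, StudentID}: {Grade}⁺ ∩ {Dept, Grade, RoomNo, Semester, StudentID} = {Grade, StudentID}, not the whole set, so Grade → StudentID violates BCNF; decompose into {Grade, StudentID} and {Dept, Grade, RoomNo, Semester}.
{Grade, StudentID} has no BCNF violation.
{Dept, Grade, RoomNo, Semester} has no BCNF violation.

{Dept, Grade, RoomNo, Semester}; {Grade, StudentID}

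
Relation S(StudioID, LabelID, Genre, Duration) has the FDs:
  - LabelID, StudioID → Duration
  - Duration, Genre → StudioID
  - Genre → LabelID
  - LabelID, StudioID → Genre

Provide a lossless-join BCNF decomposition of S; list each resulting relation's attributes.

Candidate keys of the original relation: {Duration, Genre}, {Genre, StudioID}, {LabelID, StudioID}.
Within {Duration, Genre, LabelID, StudioID}: {Genre}⁺ ∩ {Duration, Genre, LabelID, StudioID} = {Genre, LabelID}, not the whole set, so Genre → LabelID violates BCNF; decompose into {Genre, LabelID} and {Duration, Genre, StudioID}.
{Genre, LabelID} has no BCNF violation.
{Duration, Genre, StudioID} has no BCNF violation.

{Duration, Genre, StudioID}; {Genre, LabelID}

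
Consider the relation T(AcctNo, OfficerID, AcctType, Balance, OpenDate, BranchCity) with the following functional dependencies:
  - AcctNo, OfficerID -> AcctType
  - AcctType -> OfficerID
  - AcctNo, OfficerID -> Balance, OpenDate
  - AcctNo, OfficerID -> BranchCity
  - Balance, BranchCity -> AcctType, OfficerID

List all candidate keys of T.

Attributes never on any right-hand side: {AcctNo} — every candidate key must contain it.
{AcctNo, AcctType}⁺ = {AcctNo, AcctType, Balance, BranchCity, OfficerID, OpenDate}, which is every attribute, so {AcctNo, AcctType} is a candidate key.
{AcctNo, OfficerID}⁺ = {AcctNo, AcctType, Balance, BranchCity, OfficerID, OpenDate}, which is every attribute, so {AcctNo, OfficerID} is a candidate key.
{AcctNo, Balance, BranchCity}⁺ = {AcctNo, AcctType, Balance, BranchCity, OfficerID, OpenDate}, which is every attribute, so {AcctNo, Balance, BranchCity} is a candidate key.
No proper subset of any of these is a key, and no other minimal superkey exists.

{AcctNo, AcctType}, {AcctNo, Balance, BranchCity}, {AcctNo, OfficerID}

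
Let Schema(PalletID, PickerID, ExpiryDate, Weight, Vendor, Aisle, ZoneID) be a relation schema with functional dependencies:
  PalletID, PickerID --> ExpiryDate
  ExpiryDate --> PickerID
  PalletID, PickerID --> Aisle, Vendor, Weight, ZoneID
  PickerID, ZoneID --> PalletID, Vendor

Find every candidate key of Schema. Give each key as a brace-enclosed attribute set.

Closure of {ExpiryDate, PalletID} is {Aisle, ExpiryDate, PalletID, PickerID, Vendor, Weight, ZoneID}, the whole schema; {ExpiryDate, PalletID} is a candidate key.
Closure of {ExpiryDate, ZoneID} is {Aisle, ExpiryDate, PalletID, PickerID, Vendor, Weight, ZoneID}, the whole schema; {ExpiryDate, ZoneID} is a candidate key.
Closure of {PalletID, PickerID} is {Aisle, ExpiryDate, PalletID, PickerID, Vendor, Weight, ZoneID}, the whole schema; {PalletID, PickerID} is a candidate key.
Closure of {PickerID, ZoneID} is {Aisle, ExpiryDate, PalletID, PickerID, Vendor, Weight, ZoneID}, the whole schema; {PickerID, ZoneID} is a candidate key.
No proper subset of any of these is a key, and no other minimal superkey exists.

{ExpiryDate, PalletID}, {ExpiryDate, ZoneID}, {PalletID, PickerID}, {PickerID, ZoneID}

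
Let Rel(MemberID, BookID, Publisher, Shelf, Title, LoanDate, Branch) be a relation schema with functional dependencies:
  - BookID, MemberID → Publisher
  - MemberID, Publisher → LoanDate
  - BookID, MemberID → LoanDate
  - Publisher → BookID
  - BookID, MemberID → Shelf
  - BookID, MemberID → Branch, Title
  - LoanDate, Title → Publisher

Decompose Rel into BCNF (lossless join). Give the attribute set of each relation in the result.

{BookID, Publisher}; {Branch, LoanDate, MemberID, Shelf, Title}; {LoanDate, Publisher, Title}

Candidate keys of the original relation: {BookID, MemberID}, {LoanDate, MemberID, Title}, {MemberID, Publisher}.
{BookID, Branch, LoanDate, MemberID, Publisher, Shelf, Title}: {Publisher} determines {BookID, Publisher} here but is not a superkey — split on Publisher → BookID, giving {BookID, Publisher} and {Branch, LoanDate, MemberID, Publisher, Shelf, Title}.
{BookID, Publisher} has no BCNF violation.
{Branch, LoanDate, MemberID, Publisher, Shelf, Title}: {LoanDate, Title} determines {LoanDate, Publisher, Title} here but is not a superkey — split on LoanDate, Title → Publisher, giving {LoanDate, Publisher, Title} and {Branch, LoanDate, MemberID, Shelf, Title}.
{LoanDate, Publisher, Title} has no BCNF violation.
{Branch, LoanDate, MemberID, Shelf, Title} has no BCNF violation.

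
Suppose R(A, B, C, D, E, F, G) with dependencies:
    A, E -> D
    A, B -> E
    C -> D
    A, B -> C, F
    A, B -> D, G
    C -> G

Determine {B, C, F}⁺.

{B, C, D, F, G}

Start with {B, C, F}.
C -> D applies; add {D} → now {B, C, D, F}.
C -> G applies; add {G} → now {B, C, D, F, G}.
No further FD applies.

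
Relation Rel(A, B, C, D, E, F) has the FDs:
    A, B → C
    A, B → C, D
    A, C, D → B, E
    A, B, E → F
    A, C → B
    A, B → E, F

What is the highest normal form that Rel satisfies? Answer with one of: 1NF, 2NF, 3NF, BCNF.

Candidate keys: {A, B}, {A, C}. Prime attributes: {A, B, C}.
Every FD has a superkey on the left, so the relation is in BCNF.

BCNF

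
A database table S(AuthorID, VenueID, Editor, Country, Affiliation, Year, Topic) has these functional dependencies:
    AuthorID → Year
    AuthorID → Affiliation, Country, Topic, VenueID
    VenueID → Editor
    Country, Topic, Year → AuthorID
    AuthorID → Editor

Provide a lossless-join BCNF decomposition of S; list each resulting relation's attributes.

Candidate keys of the original relation: {AuthorID}, {Country, Topic, Year}.
{Affiliation, AuthorID, Country, Editor, Topic, VenueID, Year}: {VenueID} determines {Editor, VenueID} here but is not a superkey — split on VenueID → Editor, giving {Editor, VenueID} and {Affiliation, AuthorID, Country, Topic, VenueID, Year}.
{Editor, VenueID} has no BCNF violation.
{Affiliation, AuthorID, Country, Topic, VenueID, Year} has no BCNF violation.

{Affiliation, AuthorID, Country, Topic, VenueID, Year}; {Editor, VenueID}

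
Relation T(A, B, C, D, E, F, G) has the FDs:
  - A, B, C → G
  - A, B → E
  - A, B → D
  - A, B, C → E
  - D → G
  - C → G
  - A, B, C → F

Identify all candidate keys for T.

No FD produces {A, B, C}, so they must be in every candidate key.
{A, B, C}⁺ = {A, B, C, D, E, F, G}, which is every attribute, so {A, B, C} is a candidate key.
Every other attribute set either contains this one or has a smaller closure.

{A, B, C}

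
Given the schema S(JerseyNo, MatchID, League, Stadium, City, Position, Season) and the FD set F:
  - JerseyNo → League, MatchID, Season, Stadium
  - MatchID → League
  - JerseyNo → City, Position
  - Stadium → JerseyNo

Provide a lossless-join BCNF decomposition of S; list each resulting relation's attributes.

{City, JerseyNo, MatchID, Position, Season, Stadium}; {League, MatchID}

Candidate keys of the original relation: {JerseyNo}, {Stadium}.
{City, JerseyNo, League, MatchID, Position, Season, Stadium}: {MatchID} determines {League, MatchID} here but is not a superkey — split on MatchID → League, giving {League, MatchID} and {City, JerseyNo, MatchID, Position, Season, Stadium}.
{League, MatchID} is in BCNF.
{City, JerseyNo, MatchID, Position, Season, Stadium} is in BCNF.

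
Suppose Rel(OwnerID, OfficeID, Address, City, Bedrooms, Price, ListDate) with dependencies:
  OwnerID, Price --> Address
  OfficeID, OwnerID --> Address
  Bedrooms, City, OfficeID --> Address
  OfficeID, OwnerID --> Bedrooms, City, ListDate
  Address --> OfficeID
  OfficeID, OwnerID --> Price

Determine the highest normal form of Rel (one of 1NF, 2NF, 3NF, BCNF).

3NF

Candidate keys: {Address, OwnerID}, {OfficeID, OwnerID}, {OwnerID, Price}. Prime attributes: {Address, OfficeID, OwnerID, Price}.
Bedrooms, City, OfficeID --> Address: {Bedrooms, City, OfficeID}⁺ = {Address, Bedrooms, City, OfficeID}, which is not all of the attributes, so the left side is not a superkey — BCNF is violated.
But every attribute on its right side ({Address}) is prime, and the same holds for every other non-superkey FD, so 3NF still holds.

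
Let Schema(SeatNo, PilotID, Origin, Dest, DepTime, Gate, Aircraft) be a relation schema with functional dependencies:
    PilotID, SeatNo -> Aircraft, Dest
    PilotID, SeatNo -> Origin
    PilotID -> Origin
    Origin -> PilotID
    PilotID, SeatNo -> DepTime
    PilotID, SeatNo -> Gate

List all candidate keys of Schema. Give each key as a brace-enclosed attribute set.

{Origin, SeatNo}, {PilotID, SeatNo}

{SeatNo} never appears on the right of any FD, so every key must include it.
Closure of {Origin, SeatNo} is {Aircraft, DepTime, Dest, Gate, Origin, PilotID, SeatNo}, the whole schema; {Origin, SeatNo} is a candidate key.
Closure of {PilotID, SeatNo} is {Aircraft, DepTime, Dest, Gate, Origin, PilotID, SeatNo}, the whole schema; {PilotID, SeatNo} is a candidate key.
Any other superkey properly contains one of these, so there are no further candidate keys.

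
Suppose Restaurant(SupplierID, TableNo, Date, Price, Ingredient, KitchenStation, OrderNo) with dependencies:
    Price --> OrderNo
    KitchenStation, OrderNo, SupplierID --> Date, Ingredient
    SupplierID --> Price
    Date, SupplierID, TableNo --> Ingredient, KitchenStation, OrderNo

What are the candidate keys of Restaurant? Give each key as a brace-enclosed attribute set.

{Date, SupplierID, TableNo}, {KitchenStation, SupplierID, TableNo}

{SupplierID, TableNo} never appear on the right of any FD, so every key must include all of them.
{Date, SupplierID, TableNo}⁺ = {Date, Ingredient, KitchenStation, OrderNo, Price, SupplierID, TableNo}, which is every attribute, so {Date, SupplierID, TableNo} is a candidate key.
{KitchenStation, SupplierID, TableNo}⁺ = {Date, Ingredient, KitchenStation, OrderNo, Price, SupplierID, TableNo}, which is every attribute, so {KitchenStation, SupplierID, TableNo} is a candidate key.
These are minimal and exhaustive — every other superkey contains one of them.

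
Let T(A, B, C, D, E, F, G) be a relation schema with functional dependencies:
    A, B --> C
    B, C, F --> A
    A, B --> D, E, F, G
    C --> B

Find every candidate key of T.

Closure of {A, B} is {A, B, C, D, E, F, G}, the whole schema; {A, B} is a candidate key.
Closure of {A, C} is {A, B, C, D, E, F, G}, the whole schema; {A, C} is a candidate key.
Closure of {C, F} is {A, B, C, D, E, F, G}, the whole schema; {C, F} is a candidate key.
These are minimal and exhaustive — every other superkey contains one of them.

{A, B}, {A, C}, {C, F}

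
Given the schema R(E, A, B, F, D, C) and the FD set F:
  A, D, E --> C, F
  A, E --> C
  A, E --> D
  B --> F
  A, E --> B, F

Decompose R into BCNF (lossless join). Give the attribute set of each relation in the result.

{A, B, C, D, E}; {B, F}

Candidate key of the original relation: {A, E}.
{A, B, C, D, E, F}: {B} determines {B, F} here but is not a superkey — split on B --> F, giving {B, F} and {A, B, C, D, E}.
{B, F} has no BCNF violation.
{A, B, C, D, E} has no BCNF violation.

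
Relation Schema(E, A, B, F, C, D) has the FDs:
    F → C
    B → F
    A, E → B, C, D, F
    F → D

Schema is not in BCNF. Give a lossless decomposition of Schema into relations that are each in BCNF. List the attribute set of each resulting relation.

{A, B, E}; {B, F}; {C, D, F}

Candidate key of the original relation: {A, E}.
{A, B, C, D, E, F}: {F} determines {C, D, F} here but is not a superkey — split on F → C, D, giving {C, D, F} and {A, B, E, F}.
{C, D, F} has no BCNF violation.
{A, B, E, F}: {B} determines {B, F} here but is not a superkey — split on B → F, giving {B, F} and {A, B, E}.
{B, F} has no BCNF violation.
{A, B, E} has no BCNF violation.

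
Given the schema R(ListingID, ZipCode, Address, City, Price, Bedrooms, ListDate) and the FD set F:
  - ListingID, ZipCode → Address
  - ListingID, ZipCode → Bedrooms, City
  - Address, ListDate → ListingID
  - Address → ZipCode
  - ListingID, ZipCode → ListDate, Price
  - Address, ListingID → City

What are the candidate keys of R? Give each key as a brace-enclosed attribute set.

Closure of {Address, ListDate} is {Address, Bedrooms, City, ListDate, ListingID, Price, ZipCode}, the whole schema; {Address, ListDate} is a candidate key.
Closure of {Address, ListingID} is {Address, Bedrooms, City, ListDate, ListingID, Price, ZipCode}, the whole schema; {Address, ListingID} is a candidate key.
Closure of {ListingID, ZipCode} is {Address, Bedrooms, City, ListDate, ListingID, Price, ZipCode}, the whole schema; {ListingID, ZipCode} is a candidate key.
No proper subset of any of these is a key, and no other minimal superkey exists.

{Address, ListDate}, {Address, ListingID}, {ListingID, ZipCode}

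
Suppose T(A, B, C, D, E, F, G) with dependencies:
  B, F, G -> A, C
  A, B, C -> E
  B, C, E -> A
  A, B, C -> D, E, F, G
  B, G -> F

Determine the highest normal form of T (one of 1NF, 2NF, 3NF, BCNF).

BCNF

Candidate keys: {A, B, C}, {B, C, E}, {B, G}. Prime attributes: {A, B, C, E, G}.
The left-hand side of every FD is a superkey, so BCNF is satisfied.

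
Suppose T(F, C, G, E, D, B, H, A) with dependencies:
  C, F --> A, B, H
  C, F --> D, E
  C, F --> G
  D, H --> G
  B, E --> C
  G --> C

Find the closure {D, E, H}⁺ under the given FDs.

Start with {D, E, H}.
D, H --> G applies; add {G} → now {D, E, G, H}.
G --> C applies; add {C} → now {C, D, E, G, H}.
No further FD applies.

{C, D, E, G, H}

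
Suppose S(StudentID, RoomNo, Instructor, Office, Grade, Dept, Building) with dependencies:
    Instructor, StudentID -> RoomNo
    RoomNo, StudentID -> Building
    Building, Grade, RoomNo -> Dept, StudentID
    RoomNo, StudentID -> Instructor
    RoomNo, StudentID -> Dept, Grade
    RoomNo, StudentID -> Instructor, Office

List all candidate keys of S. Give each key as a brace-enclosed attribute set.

{Building, Grade, RoomNo}, {Instructor, StudentID}, {RoomNo, StudentID}

{Instructor, StudentID} is a candidate key since {Instructor, StudentID}⁺ = {Building, Dept, Grade, Instructor, Office, RoomNo, StudentID} covers every attribute.
{RoomNo, StudentID} is a candidate key since {RoomNo, StudentID}⁺ = {Building, Dept, Grade, Instructor, Office, RoomNo, StudentID} covers every attribute.
{Building, Grade, RoomNo} is a candidate key since {Building, Grade, RoomNo}⁺ = {Building, Dept, Grade, Instructor, Office, RoomNo, StudentID} covers every attribute.
Any other superkey properly contains one of these, so there are no further candidate keys.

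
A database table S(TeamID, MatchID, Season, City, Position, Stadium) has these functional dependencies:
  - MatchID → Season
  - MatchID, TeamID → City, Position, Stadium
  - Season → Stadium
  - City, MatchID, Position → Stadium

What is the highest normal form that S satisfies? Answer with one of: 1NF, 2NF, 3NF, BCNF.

Candidate key: {MatchID, TeamID}. Prime attributes: {MatchID, TeamID}.
MatchID → Season: {MatchID}⁺ = {MatchID, Season, Stadium}, which is not all of the attributes, so the left side is not a superkey — BCNF is violated.
MatchID → Season has non-prime {Season} on the right and a non-superkey on the left, so 3NF fails.
Since {MatchID} ⊂ {MatchID, TeamID} and {MatchID}⁺ ⊇ {Season, Stadium} with {Season, Stadium} non-prime, there is a partial dependency; 2NF fails.

1NF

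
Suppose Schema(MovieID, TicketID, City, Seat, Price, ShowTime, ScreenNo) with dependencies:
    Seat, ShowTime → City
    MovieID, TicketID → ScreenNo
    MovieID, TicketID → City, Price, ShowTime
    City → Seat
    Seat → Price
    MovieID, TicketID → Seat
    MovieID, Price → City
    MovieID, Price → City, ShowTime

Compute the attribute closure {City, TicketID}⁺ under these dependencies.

Start with {City, TicketID}.
City → Seat applies; add {Seat} → now {City, Seat, TicketID}.
Seat → Price applies; add {Price} → now {City, Price, Seat, TicketID}.
No further FD applies.

{City, Price, Seat, TicketID}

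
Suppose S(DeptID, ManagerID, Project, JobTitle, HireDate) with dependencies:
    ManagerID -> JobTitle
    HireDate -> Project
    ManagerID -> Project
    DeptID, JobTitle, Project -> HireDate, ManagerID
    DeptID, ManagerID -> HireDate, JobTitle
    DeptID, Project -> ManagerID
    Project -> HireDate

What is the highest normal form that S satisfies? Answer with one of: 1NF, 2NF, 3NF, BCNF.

Candidate keys: {DeptID, HireDate}, {DeptID, ManagerID}, {DeptID, Project}. Prime attributes: {DeptID, HireDate, ManagerID, Project}.
ManagerID -> JobTitle: {ManagerID}⁺ = {HireDate, JobTitle, ManagerID, Project}, which is not all of the attributes, so the left side is not a superkey — BCNF is violated.
ManagerID -> JobTitle has non-prime {JobTitle} on the right and a non-superkey on the left, so 3NF fails.
{ManagerID} is a proper subset of the key {DeptID, ManagerID}, and {ManagerID}⁺ contains the non-prime attribute {JobTitle} — a partial dependency, so 2NF is violated.

1NF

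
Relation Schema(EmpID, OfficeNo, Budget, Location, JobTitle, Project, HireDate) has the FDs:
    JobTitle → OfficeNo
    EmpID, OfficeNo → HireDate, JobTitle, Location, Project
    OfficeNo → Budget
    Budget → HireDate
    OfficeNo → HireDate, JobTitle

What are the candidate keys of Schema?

{EmpID, JobTitle}, {EmpID, OfficeNo}

{EmpID} never appears on the right of any FD, so every key must include it.
{EmpID, JobTitle}⁺ = {Budget, EmpID, HireDate, JobTitle, Location, OfficeNo, Project} — all of the relation — so {EmpID, JobTitle} is a candidate key.
{EmpID, OfficeNo}⁺ = {Budget, EmpID, HireDate, JobTitle, Location, OfficeNo, Project} — all of the relation — so {EmpID, OfficeNo} is a candidate key.
No proper subset of any of these is a key, and no other minimal superkey exists.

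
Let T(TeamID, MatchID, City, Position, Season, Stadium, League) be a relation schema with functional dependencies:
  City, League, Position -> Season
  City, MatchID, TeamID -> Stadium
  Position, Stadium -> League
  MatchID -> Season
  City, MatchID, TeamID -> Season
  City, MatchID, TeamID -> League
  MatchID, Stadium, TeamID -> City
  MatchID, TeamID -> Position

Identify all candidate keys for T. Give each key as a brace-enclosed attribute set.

Attributes never on any right-hand side: {MatchID, TeamID} — every candidate key must contain all of them.
{City, MatchID, TeamID}⁺ = {City, League, MatchID, Position, Season, Stadium, TeamID}, which is every attribute, so {City, MatchID, TeamID} is a candidate key.
{MatchID, Stadium, TeamID}⁺ = {City, League, MatchID, Position, Season, Stadium, TeamID}, which is every attribute, so {MatchID, Stadium, TeamID} is a candidate key.
Any other superkey properly contains one of these, so there are no further candidate keys.

{City, MatchID, TeamID}, {MatchID, Stadium, TeamID}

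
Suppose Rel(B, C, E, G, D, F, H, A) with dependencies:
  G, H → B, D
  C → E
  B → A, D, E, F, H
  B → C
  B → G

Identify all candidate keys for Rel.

{B}, {G, H}

Closure of {B} is {A, B, C, D, E, F, G, H}, the whole schema; {B} is a candidate key.
Closure of {G, H} is {A, B, C, D, E, F, G, H}, the whole schema; {G, H} is a candidate key.
No proper subset of any of these is a key, and no other minimal superkey exists.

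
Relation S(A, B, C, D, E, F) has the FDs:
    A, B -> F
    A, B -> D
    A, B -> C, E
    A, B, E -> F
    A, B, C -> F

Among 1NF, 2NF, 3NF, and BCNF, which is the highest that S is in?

BCNF

Candidate key: {A, B}. Prime attributes: {A, B}.
Each dependency's left side is a superkey — BCNF holds.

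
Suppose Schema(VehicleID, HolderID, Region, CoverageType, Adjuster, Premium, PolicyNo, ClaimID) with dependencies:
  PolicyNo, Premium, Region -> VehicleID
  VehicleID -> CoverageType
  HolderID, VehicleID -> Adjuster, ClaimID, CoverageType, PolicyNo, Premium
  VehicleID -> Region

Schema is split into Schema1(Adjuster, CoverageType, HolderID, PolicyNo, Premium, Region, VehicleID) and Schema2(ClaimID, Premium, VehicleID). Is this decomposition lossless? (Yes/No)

Schema1 ∩ Schema2 = {Premium, VehicleID}; its closure under F is {CoverageType, Premium, Region, VehicleID}.
Neither Schema1 nor Schema2 is contained in that closure, so the decomposition is lossy.

No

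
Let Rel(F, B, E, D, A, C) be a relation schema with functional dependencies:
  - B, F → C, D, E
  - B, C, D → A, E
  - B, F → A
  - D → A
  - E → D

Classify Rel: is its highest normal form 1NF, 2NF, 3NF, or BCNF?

Candidate key: {B, F}. Prime attributes: {B, F}.
B, C, D → A, E: {B, C, D}⁺ = {A, B, C, D, E}, which is not all of the attributes, so the left side is not a superkey — BCNF is violated.
B, C, D → A, E has non-prime {A, E} on the right and a non-superkey on the left, so 3NF fails.
No non-prime attribute depends on a proper subset of any candidate key, so 2NF holds.

2NF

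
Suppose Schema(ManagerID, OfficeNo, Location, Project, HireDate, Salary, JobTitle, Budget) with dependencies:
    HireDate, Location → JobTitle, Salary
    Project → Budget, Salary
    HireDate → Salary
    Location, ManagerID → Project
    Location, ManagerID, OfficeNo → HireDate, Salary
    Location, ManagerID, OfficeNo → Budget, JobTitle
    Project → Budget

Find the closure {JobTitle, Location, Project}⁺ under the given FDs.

Start with {JobTitle, Location, Project}.
Project → Budget, Salary applies; add {Budget, Salary} → now {Budget, JobTitle, Location, Project, Salary}.
No further FD applies.

{Budget, JobTitle, Location, Project, Salary}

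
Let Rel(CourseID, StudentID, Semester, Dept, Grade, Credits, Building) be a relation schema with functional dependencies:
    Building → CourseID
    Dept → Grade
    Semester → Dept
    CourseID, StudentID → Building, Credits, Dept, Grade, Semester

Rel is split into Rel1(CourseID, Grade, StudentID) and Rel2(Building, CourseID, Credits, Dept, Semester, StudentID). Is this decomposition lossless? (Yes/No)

The shared attributes are {CourseID, StudentID} and {CourseID, StudentID}⁺ = {Building, CourseID, Credits, Dept, Grade, Semester, StudentID}.
Rel1 is contained in that closure, so Rel1 ∩ Rel2 → Rel1 holds and the join is lossless.

Yes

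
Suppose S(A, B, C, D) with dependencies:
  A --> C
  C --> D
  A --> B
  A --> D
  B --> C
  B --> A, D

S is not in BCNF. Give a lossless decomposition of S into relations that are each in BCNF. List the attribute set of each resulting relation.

Candidate keys of the original relation: {A}, {B}.
Within {A, B, C, D}: {C}⁺ ∩ {A, B, C, D} = {C, D}, not the whole set, so C --> D violates BCNF; decompose into {C, D} and {A, B, C}.
{C, D}: every determinant is a superkey — BCNF.
{A, B, C}: every determinant is a superkey — BCNF.

{A, B, C}; {C, D}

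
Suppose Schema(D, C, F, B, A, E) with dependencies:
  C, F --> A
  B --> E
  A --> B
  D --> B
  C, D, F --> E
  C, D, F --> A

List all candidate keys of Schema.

{C, D, F}

{C, D, F} never appear on the right of any FD, so every key must include all of them.
{C, D, F}⁺ = {A, B, C, D, E, F} — all of the relation — so {C, D, F} is a candidate key.
No other minimal set has full closure, so this is the only candidate key.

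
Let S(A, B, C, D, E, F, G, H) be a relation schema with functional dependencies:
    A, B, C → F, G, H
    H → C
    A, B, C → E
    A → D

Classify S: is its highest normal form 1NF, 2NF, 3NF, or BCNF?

1NF

Candidate keys: {A, B, C}, {A, B, H}. Prime attributes: {A, B, C, H}.
H → C: {H}⁺ = {C, H}, which is not all of the attributes, so the left side is not a superkey — BCNF is violated.
A → D has non-prime {D} on the right and a non-superkey on the left, so 3NF fails.
The proper key subset {A} of {A, B, C} determines non-prime {D}, so the relation is not even in 2NF.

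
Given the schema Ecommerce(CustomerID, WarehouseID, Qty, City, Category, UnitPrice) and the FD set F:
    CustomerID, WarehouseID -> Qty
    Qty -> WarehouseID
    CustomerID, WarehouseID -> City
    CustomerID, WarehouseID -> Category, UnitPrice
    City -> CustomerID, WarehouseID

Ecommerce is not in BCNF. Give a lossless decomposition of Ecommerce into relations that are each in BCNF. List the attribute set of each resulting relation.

Candidate keys of the original relation: {City}, {CustomerID, Qty}, {CustomerID, WarehouseID}.
In {Category, City, CustomerID, Qty, UnitPrice, WarehouseID}, {Qty} is not a superkey ({Qty}⁺ restricted to this set is {Qty, WarehouseID}), so split on Qty -> WarehouseID into {Qty, WarehouseID} and {Category, City, CustomerID, Qty, UnitPrice}.
{Qty, WarehouseID} is in BCNF.
{Category, City, CustomerID, Qty, UnitPrice} is in BCNF.

{Category, City, CustomerID, Qty, UnitPrice}; {Qty, WarehouseID}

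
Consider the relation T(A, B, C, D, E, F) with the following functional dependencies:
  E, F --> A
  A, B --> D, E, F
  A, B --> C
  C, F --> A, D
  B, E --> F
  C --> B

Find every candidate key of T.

Closure of {A, B} is {A, B, C, D, E, F}, the whole schema; {A, B} is a candidate key.
Closure of {A, C} is {A, B, C, D, E, F}, the whole schema; {A, C} is a candidate key.
Closure of {B, E} is {A, B, C, D, E, F}, the whole schema; {B, E} is a candidate key.
Closure of {C, E} is {A, B, C, D, E, F}, the whole schema; {C, E} is a candidate key.
Closure of {C, F} is {A, B, C, D, E, F}, the whole schema; {C, F} is a candidate key.
These are minimal and exhaustive — every other superkey contains one of them.

{A, B}, {A, C}, {B, E}, {C, E}, {C, F}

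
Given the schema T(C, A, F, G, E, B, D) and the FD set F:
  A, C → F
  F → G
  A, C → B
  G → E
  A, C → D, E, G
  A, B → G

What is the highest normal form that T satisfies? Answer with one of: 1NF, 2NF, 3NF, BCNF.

Candidate key: {A, C}. Prime attributes: {A, C}.
F → G breaks BCNF: {F}⁺ = {E, F, G}, so {F} is not a superkey.
F → G determines the non-prime attribute {G} from a non-superkey — 3NF is violated.
No non-prime attribute depends on a proper subset of any candidate key, so 2NF holds.

2NF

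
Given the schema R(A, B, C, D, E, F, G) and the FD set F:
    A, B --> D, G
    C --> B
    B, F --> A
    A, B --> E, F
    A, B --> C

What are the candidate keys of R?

{A, B}, {A, C}, {B, F}, {C, F}

{A, B}⁺ = {A, B, C, D, E, F, G} — all of the relation — so {A, B} is a candidate key.
{A, C}⁺ = {A, B, C, D, E, F, G} — all of the relation — so {A, C} is a candidate key.
{B, F}⁺ = {A, B, C, D, E, F, G} — all of the relation — so {B, F} is a candidate key.
{C, F}⁺ = {A, B, C, D, E, F, G} — all of the relation — so {C, F} is a candidate key.
These are minimal and exhaustive — every other superkey contains one of them.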